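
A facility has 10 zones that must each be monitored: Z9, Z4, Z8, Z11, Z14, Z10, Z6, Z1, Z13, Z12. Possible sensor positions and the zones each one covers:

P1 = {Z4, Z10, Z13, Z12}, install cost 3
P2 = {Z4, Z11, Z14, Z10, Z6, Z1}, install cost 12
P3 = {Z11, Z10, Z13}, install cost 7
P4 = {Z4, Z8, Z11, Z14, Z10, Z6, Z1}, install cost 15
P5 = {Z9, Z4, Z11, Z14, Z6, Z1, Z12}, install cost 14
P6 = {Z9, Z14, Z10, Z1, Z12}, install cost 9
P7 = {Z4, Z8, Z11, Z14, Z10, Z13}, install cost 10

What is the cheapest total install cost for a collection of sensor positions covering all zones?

P5, P7 cover every zone at install cost 14 + 10 = 24.
Any cover uses at least 2 sensor positions; among all covering selections none totals below 24.

24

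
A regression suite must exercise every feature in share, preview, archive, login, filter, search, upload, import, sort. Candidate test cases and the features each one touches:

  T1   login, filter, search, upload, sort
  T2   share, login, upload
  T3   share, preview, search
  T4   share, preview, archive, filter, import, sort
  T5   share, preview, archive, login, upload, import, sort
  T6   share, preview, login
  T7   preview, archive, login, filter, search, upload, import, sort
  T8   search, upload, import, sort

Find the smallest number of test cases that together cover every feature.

T1, T4 together cover {share, preview, archive, login, filter, search, upload, import, sort} — every feature.
No single test case contains all 9 features, so 2 is optimal.

2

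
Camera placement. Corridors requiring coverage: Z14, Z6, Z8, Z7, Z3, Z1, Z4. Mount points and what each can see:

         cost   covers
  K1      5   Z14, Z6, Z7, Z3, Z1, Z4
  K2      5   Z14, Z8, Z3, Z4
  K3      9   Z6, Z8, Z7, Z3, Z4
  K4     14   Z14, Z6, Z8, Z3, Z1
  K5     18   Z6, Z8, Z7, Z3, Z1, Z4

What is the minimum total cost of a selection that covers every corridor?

K1, K2 cover every corridor at cost 5 + 5 = 10.
Any cover uses at least 2 camera mounts; among all covering selections none totals below 10.

10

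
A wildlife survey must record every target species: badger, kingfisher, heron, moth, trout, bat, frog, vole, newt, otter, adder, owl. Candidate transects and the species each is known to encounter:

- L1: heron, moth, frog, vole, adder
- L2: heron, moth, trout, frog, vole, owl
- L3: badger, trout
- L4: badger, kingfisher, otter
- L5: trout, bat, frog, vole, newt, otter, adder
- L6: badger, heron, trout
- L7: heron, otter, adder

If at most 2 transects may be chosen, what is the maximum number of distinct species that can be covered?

10

Choosing L2, L5 covers {heron, moth, trout, bat, frog, vole, newt, otter, adder, owl} — 10 species.
No choice of 2 transects does better; here badger, kingfisher are left uncovered.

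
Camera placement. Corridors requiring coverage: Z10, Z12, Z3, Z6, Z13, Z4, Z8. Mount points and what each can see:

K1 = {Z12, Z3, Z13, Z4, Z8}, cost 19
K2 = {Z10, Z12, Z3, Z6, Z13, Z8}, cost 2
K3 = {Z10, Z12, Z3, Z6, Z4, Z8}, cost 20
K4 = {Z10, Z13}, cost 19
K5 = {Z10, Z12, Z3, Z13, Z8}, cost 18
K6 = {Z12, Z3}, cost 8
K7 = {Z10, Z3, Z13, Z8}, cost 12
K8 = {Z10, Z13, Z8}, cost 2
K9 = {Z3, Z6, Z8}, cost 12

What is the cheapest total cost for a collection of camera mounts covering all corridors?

21

K1, K2 cover every corridor at cost 19 + 2 = 21.
Any cover uses at least 2 camera mounts; among all covering selections none totals below 21.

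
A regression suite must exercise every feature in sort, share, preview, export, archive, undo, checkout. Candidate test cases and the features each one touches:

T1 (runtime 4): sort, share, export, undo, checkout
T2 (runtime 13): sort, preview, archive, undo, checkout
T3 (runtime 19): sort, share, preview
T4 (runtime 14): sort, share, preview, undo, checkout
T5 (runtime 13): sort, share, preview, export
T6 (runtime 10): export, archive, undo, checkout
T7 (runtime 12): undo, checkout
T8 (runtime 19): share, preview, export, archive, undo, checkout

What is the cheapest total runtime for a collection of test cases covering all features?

T1, T2 cover every feature at runtime 4 + 13 = 17.
Any cover uses at least 2 test cases; among all covering selections none totals below 17.

17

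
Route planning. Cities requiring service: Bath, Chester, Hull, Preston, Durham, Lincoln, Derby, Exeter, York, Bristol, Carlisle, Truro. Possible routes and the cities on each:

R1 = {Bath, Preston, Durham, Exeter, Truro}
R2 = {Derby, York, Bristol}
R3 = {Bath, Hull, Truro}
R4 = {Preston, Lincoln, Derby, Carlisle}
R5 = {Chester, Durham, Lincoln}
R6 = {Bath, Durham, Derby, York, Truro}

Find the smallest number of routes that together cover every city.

5

R1, R2, R3, R4, R5 together cover {Bath, Chester, Hull, Preston, Durham, Lincoln, Derby, Exeter, York, Bristol, Carlisle, Truro} — every city.
No 4 of the 6 routes cover everything (all 15 size-4 selections fall short), so 5 is minimum.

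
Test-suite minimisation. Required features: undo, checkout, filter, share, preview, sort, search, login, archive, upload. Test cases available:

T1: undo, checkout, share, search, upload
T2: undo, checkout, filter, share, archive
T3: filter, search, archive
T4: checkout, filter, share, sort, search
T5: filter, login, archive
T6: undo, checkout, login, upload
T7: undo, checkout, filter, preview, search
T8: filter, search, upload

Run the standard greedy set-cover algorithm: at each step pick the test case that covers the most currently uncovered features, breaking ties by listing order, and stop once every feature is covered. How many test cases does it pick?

4

Pick 1: T1 covers 5 new features (undo, checkout, share, search, upload).
Pick 2: T5 covers 3 new features (filter, login, archive).
Pick 3: T4 covers 1 new features (sort).
Pick 4: T7 covers 1 new features (preview).
Greedy uses 4 test cases.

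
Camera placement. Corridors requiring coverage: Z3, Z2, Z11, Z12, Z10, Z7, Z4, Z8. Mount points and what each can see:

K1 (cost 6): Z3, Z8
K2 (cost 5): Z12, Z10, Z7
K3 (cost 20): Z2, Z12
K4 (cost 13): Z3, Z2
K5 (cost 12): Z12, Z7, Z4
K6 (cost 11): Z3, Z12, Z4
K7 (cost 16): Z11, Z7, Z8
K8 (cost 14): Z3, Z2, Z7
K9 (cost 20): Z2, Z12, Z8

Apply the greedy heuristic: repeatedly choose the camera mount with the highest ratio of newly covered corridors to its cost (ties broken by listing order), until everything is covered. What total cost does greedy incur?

Pick 1: K2 adds 3 new (Z12, Z10, Z7) at cost 5 (ratio 3/5).
Pick 2: K1 adds 2 new (Z3, Z8) at cost 6 (ratio 2/6).
Pick 3: K6 adds 1 new (Z4) at cost 11 (ratio 1/11).
Pick 4: K4 adds 1 new (Z2) at cost 13 (ratio 1/13).
Pick 5: K7 adds 1 new (Z11) at cost 16 (ratio 1/16).
Greedy total cost: 5 + 6 + 11 + 13 + 16 = 51. (The true optimum is 45, so greedy overshoots here.)

51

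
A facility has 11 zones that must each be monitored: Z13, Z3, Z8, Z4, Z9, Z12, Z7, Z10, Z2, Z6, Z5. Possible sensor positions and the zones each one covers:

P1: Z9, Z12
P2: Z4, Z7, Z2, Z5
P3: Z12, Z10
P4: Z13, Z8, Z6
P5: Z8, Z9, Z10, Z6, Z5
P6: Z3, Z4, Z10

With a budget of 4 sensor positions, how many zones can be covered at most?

11

Choosing P1, P2, P4, P6 covers {Z13, Z3, Z8, Z4, Z9, Z12, Z7, Z10, Z2, Z6, Z5} — 11 zones.
That is all 11 zones.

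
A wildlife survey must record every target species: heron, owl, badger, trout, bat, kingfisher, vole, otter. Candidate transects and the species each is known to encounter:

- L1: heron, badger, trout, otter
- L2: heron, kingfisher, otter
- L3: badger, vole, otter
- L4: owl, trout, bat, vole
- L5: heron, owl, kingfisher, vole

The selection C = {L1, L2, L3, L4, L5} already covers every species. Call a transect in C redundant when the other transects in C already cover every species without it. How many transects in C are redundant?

Drop L1: the rest still cover every species — redundant.
Drop L2: the rest still cover every species — redundant.
Drop L3: the rest still cover every species — redundant.
Drop L4: bat uncovered — not redundant.
Drop L5: the rest still cover every species — redundant.
4 redundant: L1, L2, L3, L5.

4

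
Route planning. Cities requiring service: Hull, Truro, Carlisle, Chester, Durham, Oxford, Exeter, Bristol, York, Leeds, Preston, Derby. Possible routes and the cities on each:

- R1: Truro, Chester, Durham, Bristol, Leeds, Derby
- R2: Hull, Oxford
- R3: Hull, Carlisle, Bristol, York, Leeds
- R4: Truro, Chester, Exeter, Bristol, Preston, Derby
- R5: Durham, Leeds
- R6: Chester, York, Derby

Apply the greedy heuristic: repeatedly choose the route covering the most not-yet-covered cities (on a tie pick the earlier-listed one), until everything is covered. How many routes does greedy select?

4

Pick 1: R1 covers 6 new cities (Truro, Chester, Durham, Bristol, Leeds, Derby).
Pick 2: R3 covers 3 new cities (Hull, Carlisle, York).
Pick 3: R4 covers 2 new cities (Exeter, Preston).
Pick 4: R2 covers 1 new cities (Oxford).
Greedy uses 4 routes.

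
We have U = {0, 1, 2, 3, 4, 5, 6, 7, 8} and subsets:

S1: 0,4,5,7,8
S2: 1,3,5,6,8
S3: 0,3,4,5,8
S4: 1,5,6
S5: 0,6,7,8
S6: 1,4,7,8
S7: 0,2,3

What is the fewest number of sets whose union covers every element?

3

S1, S2, S7 together cover {0, 1, 2, 3, 4, 5, 6, 7, 8} — every element.
No 2 of the 7 sets cover everything (all 21 pairs fall short), so 3 is minimum.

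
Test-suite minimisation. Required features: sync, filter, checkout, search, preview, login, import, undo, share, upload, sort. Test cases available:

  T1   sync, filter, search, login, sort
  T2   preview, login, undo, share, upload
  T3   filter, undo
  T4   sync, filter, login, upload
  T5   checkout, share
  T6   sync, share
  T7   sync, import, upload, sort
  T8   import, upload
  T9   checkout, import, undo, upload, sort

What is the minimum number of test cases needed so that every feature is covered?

T1, T2, T9 together cover {sync, filter, checkout, search, preview, login, import, undo, share, upload, sort} — every feature.
No 2 of the 9 test cases cover everything (all 36 pairs fall short), so 3 is minimum.

3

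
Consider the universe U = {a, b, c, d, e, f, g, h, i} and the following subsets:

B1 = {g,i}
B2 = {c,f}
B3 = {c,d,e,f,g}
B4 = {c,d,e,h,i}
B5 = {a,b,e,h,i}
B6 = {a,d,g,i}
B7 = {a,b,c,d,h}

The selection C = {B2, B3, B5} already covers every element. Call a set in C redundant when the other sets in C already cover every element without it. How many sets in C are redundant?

Drop B2: the rest still cover every element — redundant.
Drop B3: d, g uncovered — not redundant.
Drop B5: a, b, h, i uncovered — not redundant.
1 redundant: B2.

1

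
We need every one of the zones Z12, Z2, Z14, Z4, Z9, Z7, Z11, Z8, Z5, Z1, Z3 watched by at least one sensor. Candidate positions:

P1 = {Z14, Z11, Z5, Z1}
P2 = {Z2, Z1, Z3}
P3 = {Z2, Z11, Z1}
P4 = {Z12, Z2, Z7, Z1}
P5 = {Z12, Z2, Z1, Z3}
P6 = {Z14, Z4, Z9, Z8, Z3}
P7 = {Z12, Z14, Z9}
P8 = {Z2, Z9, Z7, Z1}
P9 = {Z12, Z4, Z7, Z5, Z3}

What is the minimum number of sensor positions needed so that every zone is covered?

P1, P4, P6 together cover {Z12, Z2, Z14, Z4, Z9, Z7, Z11, Z8, Z5, Z1, Z3} — every zone.
No 2 of the 9 sensor positions cover everything (all 36 pairs fall short), so 3 is minimum.

3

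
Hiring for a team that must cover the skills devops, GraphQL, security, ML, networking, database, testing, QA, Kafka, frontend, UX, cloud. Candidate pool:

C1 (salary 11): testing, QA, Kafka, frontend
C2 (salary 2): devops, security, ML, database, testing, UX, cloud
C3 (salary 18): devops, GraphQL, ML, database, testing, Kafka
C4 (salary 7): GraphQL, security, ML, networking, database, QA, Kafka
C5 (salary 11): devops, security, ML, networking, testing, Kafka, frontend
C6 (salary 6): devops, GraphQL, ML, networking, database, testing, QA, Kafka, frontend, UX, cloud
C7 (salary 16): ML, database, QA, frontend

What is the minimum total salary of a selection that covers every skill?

8

C2, C6 cover every skill at salary 2 + 6 = 8.
Any cover uses at least 2 candidates; among all covering selections none totals below 8.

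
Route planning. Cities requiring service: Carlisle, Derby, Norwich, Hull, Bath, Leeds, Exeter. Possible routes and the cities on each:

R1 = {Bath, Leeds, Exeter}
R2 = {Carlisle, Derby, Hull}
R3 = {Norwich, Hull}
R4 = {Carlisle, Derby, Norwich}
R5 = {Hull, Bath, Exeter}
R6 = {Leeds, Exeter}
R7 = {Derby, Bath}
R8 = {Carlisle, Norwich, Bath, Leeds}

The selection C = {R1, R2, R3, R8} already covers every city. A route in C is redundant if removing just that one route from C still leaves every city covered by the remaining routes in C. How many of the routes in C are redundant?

2

Drop R1: Exeter uncovered — not redundant.
Drop R2: Derby uncovered — not redundant.
Drop R3: the rest still cover every city — redundant.
Drop R8: the rest still cover every city — redundant.
2 redundant: R3, R8.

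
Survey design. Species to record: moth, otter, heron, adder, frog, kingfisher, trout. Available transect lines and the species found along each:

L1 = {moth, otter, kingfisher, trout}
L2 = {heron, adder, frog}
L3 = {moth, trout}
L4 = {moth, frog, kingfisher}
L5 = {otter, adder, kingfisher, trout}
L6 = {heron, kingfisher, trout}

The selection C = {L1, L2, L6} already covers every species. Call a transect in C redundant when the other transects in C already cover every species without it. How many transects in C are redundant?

Drop L1: moth, otter uncovered — not redundant.
Drop L2: adder, frog uncovered — not redundant.
Drop L6: the rest still cover every species — redundant.
1 redundant: L6.

1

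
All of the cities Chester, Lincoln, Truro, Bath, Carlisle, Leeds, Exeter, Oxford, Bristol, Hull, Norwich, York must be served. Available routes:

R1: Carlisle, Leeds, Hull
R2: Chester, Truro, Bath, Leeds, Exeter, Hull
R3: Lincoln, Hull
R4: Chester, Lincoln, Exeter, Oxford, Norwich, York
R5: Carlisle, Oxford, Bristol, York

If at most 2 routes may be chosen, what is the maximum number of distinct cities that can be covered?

10

Choosing R2, R4 covers {Chester, Lincoln, Truro, Bath, Leeds, Exeter, Oxford, Hull, Norwich, York} — 10 cities.
No choice of 2 routes does better; here Carlisle, Bristol are left uncovered.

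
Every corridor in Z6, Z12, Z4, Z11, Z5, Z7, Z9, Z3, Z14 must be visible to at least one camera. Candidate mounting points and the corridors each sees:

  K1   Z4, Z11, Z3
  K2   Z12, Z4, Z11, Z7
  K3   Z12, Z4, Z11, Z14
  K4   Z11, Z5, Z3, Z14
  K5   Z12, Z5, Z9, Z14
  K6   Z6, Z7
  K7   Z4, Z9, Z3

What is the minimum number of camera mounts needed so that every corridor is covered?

K1, K5, K6 together cover {Z6, Z12, Z4, Z11, Z5, Z7, Z9, Z3, Z14} — every corridor.
No 2 of the 7 camera mounts cover everything (all 21 pairs fall short), so 3 is minimum.

3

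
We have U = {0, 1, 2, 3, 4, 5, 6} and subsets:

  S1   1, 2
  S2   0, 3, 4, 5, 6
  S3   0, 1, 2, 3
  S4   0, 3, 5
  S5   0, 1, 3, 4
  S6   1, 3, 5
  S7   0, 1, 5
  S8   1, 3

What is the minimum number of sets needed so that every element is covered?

S1, S2 together cover {0, 1, 2, 3, 4, 5, 6} — every element.
No single set contains all 7 elements, so 2 is optimal.

2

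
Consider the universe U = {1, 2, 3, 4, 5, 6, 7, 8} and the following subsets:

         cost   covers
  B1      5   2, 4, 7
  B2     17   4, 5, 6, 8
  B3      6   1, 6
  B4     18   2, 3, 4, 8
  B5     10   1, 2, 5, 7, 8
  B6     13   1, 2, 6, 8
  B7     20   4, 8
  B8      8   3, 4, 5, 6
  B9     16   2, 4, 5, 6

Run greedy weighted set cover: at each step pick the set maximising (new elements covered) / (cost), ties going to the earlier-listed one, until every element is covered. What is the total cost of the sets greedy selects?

Pick 1: B1 adds 3 new (2, 4, 7) at cost 5 (ratio 3/5).
Pick 2: B8 adds 3 new (3, 5, 6) at cost 8 (ratio 3/8).
Pick 3: B5 adds 2 new (1, 8) at cost 10 (ratio 2/10).
Greedy total cost: 5 + 8 + 10 = 23. (The true optimum is 18, so greedy overshoots here.)

23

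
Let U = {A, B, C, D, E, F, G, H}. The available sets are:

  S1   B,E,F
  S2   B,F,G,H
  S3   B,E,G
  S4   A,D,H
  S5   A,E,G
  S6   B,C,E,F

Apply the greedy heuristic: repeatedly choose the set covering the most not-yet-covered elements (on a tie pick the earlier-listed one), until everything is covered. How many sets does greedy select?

Pick 1: S2 covers 4 new elements (B, F, G, H).
Pick 2: S4 covers 2 new elements (A, D).
Pick 3: S6 covers 2 new elements (C, E).
Greedy uses 3 sets.

3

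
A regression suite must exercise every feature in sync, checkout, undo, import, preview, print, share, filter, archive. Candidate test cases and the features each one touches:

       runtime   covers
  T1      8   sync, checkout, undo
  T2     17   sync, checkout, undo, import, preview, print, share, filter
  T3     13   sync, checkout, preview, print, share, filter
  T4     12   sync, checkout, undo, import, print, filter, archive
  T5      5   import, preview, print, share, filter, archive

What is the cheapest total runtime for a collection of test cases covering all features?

T1, T5 cover every feature at runtime 8 + 5 = 13.
Any cover uses at least 2 test cases; among all covering selections none totals below 13.

13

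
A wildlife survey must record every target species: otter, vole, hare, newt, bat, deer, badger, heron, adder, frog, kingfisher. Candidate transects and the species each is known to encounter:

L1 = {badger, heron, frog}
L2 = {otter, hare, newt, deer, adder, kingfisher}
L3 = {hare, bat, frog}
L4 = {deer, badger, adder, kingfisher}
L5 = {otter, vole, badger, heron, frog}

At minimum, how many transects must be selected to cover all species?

3

L2, L3, L5 together cover {otter, vole, hare, newt, bat, deer, badger, heron, adder, frog, kingfisher} — every species.
No 2 of the 5 transects cover everything (all 10 pairs fall short), so 3 is minimum.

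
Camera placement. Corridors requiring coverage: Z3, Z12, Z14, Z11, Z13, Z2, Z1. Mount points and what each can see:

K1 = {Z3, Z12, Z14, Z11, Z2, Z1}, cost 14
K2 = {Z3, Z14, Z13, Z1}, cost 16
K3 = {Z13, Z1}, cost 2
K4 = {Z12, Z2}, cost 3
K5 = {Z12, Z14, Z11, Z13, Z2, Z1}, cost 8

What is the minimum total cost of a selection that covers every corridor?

K1, K3 cover every corridor at cost 14 + 2 = 16.
Any cover uses at least 2 camera mounts; among all covering selections none totals below 16.
Greedy by coverage-per-cost would pick K3, K4, K5, K1 for 27 — worse than the optimum 16.

16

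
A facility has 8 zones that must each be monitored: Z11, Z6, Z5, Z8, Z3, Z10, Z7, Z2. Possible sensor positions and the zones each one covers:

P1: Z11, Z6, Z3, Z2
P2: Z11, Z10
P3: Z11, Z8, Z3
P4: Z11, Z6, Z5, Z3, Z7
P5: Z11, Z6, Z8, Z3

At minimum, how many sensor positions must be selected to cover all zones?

P1, P2, P3, P4 together cover {Z11, Z6, Z5, Z8, Z3, Z10, Z7, Z2} — every zone.
No 3 of the 5 sensor positions cover everything (all 10 triples fall short), so 4 is minimum.

4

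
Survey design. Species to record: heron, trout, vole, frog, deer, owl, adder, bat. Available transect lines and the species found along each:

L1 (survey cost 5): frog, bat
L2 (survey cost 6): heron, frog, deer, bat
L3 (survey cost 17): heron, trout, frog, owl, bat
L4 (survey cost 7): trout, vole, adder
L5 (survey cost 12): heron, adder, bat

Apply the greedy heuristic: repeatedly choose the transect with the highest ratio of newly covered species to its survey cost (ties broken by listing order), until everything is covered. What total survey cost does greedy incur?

30

Pick 1: L2 adds 4 new (heron, frog, deer, bat) at survey cost 6 (ratio 4/6).
Pick 2: L4 adds 3 new (trout, vole, adder) at survey cost 7 (ratio 3/7).
Pick 3: L3 adds 1 new (owl) at survey cost 17 (ratio 1/17).
Greedy total survey cost: 6 + 7 + 17 = 30.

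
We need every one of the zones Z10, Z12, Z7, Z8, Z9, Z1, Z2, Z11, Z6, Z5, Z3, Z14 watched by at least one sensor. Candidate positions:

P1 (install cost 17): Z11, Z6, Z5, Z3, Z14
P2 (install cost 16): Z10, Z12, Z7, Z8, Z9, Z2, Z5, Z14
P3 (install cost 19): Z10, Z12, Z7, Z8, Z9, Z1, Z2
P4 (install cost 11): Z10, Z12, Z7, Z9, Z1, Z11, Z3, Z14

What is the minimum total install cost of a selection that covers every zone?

P1, P3 cover every zone at install cost 17 + 19 = 36.
Any cover uses at least 2 sensor positions; among all covering selections none totals below 36.
Greedy by coverage-per-install cost would pick P4, P2, P1 for 44 — worse than the optimum 36.

36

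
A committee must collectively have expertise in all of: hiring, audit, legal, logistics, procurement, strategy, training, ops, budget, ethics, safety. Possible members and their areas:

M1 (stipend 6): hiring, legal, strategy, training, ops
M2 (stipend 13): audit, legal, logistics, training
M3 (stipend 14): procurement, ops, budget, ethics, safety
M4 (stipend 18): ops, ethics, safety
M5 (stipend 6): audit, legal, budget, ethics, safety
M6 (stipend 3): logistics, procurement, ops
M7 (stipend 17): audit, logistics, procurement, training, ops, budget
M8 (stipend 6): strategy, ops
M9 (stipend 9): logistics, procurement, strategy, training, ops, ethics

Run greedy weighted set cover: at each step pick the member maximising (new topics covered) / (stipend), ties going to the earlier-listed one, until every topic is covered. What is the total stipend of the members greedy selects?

Pick 1: M6 adds 3 new (logistics, procurement, ops) at stipend 3 (ratio 3/3).
Pick 2: M5 adds 5 new (audit, legal, budget, ethics, safety) at stipend 6 (ratio 5/6).
Pick 3: M1 adds 3 new (hiring, strategy, training) at stipend 6 (ratio 3/6).
Greedy total stipend: 3 + 6 + 6 = 15.

15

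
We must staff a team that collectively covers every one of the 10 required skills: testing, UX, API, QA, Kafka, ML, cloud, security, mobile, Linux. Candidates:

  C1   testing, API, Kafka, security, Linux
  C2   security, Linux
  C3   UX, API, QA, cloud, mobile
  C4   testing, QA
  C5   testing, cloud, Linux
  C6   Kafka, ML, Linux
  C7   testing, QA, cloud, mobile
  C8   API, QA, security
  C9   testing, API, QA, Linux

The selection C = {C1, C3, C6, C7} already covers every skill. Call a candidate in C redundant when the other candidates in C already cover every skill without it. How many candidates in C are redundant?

1

Drop C1: security uncovered — not redundant.
Drop C3: UX uncovered — not redundant.
Drop C6: ML uncovered — not redundant.
Drop C7: the rest still cover every skill — redundant.
1 redundant: C7.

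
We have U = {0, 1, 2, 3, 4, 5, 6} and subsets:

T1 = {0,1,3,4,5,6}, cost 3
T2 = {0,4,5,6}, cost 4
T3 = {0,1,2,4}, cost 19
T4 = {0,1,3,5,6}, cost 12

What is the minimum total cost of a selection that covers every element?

22

T1, T3 cover every element at cost 3 + 19 = 22.
Any cover uses at least 2 sets; among all covering selections none totals below 22.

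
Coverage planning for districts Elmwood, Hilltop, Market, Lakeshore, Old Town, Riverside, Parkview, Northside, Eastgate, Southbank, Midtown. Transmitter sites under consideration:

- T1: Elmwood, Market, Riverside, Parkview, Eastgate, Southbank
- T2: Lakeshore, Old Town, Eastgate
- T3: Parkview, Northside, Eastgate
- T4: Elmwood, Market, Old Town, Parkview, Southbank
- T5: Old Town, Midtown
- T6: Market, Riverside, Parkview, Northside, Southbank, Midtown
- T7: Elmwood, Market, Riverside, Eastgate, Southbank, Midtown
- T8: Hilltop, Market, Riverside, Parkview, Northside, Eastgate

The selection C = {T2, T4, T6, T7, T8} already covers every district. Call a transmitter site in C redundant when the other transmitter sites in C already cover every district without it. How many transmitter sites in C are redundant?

Drop T2: Lakeshore uncovered — not redundant.
Drop T4: the rest still cover every district — redundant.
Drop T6: the rest still cover every district — redundant.
Drop T7: the rest still cover every district — redundant.
Drop T8: Hilltop uncovered — not redundant.
3 redundant: T4, T6, T7.

3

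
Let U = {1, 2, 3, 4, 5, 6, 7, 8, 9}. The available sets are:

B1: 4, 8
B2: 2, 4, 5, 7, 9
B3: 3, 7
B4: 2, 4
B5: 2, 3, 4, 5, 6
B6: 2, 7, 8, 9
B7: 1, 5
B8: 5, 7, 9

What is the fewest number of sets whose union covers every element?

3

B5, B6, B7 together cover {1, 2, 3, 4, 5, 6, 7, 8, 9} — every element.
No 2 of the 8 sets cover everything (all 28 pairs fall short), so 3 is minimum.
Greedy (largest uncovered first) would take B2, B5, B1, B7 — 4 sets — but 3 suffice.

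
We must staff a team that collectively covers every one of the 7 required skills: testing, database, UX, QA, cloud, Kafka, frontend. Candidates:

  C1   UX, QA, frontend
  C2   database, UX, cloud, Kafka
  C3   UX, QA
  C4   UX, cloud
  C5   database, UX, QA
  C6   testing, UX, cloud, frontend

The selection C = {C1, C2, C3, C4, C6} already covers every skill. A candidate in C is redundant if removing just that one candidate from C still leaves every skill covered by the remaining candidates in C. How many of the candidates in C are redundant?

Drop C1: the rest still cover every skill — redundant.
Drop C2: database, Kafka uncovered — not redundant.
Drop C3: the rest still cover every skill — redundant.
Drop C4: the rest still cover every skill — redundant.
Drop C6: testing uncovered — not redundant.
3 redundant: C1, C3, C4.

3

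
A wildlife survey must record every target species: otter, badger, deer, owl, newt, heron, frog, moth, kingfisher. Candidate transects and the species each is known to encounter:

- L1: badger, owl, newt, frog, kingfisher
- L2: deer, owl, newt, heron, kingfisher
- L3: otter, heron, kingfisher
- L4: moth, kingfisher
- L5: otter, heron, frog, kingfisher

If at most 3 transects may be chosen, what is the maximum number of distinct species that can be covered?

Choosing L1, L2, L3 covers {otter, badger, deer, owl, newt, heron, frog, kingfisher} — 8 species.
No choice of 3 transects does better; here moth is left uncovered.

8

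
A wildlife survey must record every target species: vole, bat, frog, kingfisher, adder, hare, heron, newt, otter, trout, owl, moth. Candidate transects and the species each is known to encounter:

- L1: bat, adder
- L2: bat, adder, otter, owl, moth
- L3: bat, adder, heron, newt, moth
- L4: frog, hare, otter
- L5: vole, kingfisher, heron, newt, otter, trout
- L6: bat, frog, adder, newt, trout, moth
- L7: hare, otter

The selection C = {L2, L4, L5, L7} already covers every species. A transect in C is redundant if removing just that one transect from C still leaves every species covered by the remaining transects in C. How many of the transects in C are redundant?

Drop L2: bat, adder, owl, moth uncovered — not redundant.
Drop L4: frog uncovered — not redundant.
Drop L5: vole, kingfisher, heron, newt, … uncovered — not redundant.
Drop L7: the rest still cover every species — redundant.
1 redundant: L7.

1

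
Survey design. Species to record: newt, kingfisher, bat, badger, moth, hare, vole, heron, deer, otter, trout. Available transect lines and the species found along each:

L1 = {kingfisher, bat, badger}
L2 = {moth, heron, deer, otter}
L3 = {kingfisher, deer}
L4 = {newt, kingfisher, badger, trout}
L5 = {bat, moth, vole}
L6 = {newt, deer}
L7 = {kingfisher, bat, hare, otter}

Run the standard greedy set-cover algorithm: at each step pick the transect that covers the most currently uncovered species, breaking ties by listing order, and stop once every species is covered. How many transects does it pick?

4

Pick 1: L2 covers 4 new species (moth, heron, deer, otter).
Pick 2: L4 covers 4 new species (newt, kingfisher, badger, trout).
Pick 3: L5 covers 2 new species (bat, vole).
Pick 4: L7 covers 1 new species (hare).
Greedy uses 4 transects.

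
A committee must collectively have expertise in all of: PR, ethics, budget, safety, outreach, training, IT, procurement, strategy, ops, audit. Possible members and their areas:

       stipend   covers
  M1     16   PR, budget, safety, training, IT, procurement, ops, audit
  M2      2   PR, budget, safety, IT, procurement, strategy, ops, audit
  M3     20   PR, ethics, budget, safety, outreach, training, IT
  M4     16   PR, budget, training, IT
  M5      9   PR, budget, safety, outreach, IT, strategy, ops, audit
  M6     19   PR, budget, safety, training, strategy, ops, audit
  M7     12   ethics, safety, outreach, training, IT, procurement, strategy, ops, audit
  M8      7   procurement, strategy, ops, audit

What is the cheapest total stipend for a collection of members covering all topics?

14

M2, M7 cover every topic at stipend 2 + 12 = 14.
Any cover uses at least 2 members; among all covering selections none totals below 14.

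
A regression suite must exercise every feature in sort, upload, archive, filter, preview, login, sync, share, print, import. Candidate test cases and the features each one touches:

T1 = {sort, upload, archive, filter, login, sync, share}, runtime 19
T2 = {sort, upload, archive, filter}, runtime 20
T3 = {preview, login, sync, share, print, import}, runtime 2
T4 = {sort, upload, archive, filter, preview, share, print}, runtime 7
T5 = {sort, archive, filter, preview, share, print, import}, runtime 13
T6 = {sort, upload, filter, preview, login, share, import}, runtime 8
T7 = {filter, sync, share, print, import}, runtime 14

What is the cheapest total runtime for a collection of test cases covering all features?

9

T3, T4 cover every feature at runtime 2 + 7 = 9.
Any cover uses at least 2 test cases; among all covering selections none totals below 9.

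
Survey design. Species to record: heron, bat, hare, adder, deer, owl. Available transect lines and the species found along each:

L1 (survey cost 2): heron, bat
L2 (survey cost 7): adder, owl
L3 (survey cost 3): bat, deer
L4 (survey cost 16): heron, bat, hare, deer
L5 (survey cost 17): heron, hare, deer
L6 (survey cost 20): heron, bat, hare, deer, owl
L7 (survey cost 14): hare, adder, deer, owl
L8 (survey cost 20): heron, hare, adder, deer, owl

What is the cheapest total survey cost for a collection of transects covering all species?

L1, L7 cover every species at survey cost 2 + 14 = 16.
Any cover uses at least 2 transects; among all covering selections none totals below 16.
Greedy by coverage-per-survey cost would pick L1, L3, L2, L7 for 26 — worse than the optimum 16.

16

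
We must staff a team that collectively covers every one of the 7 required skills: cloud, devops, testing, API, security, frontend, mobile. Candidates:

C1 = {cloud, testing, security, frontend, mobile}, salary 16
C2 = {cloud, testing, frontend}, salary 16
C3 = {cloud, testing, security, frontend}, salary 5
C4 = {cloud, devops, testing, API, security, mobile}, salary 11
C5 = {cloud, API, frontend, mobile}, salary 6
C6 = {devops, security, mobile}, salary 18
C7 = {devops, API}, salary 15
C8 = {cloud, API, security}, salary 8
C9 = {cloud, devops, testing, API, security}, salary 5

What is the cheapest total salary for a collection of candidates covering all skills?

11

C5, C9 cover every skill at salary 6 + 5 = 11.
Any cover uses at least 2 candidates; among all covering selections none totals below 11.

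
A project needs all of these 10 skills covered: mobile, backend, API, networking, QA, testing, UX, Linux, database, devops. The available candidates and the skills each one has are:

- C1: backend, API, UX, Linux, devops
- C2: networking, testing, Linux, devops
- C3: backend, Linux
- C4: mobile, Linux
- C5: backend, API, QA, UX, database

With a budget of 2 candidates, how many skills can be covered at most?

Choosing C2, C5 covers {backend, API, networking, QA, testing, UX, Linux, database, devops} — 9 skills.
No choice of 2 candidates does better; here mobile is left uncovered.

9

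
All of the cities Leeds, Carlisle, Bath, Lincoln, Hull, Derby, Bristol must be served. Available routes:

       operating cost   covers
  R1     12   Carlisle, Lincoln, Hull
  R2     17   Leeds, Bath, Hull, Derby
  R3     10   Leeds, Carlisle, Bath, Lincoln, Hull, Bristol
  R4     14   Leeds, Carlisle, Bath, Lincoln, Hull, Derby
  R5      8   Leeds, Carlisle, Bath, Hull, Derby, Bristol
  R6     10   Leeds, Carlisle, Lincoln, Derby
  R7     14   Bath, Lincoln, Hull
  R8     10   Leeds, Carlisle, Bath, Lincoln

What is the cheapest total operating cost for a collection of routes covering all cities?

R3, R5 cover every city at operating cost 10 + 8 = 18.
Any cover uses at least 2 routes; among all covering selections none totals below 18.

18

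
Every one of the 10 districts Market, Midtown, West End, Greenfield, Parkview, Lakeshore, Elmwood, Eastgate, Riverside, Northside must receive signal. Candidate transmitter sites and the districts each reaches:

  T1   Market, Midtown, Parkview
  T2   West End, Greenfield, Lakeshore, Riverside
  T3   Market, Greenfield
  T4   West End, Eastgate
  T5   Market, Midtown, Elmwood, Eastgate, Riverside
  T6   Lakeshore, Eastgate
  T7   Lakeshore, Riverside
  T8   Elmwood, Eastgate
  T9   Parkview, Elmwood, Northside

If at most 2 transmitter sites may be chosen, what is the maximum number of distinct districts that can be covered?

8

Choosing T2, T5 covers {Market, Midtown, West End, Greenfield, Lakeshore, Elmwood, Eastgate, Riverside} — 8 districts.
No choice of 2 transmitter sites does better; here Parkview, Northside are left uncovered.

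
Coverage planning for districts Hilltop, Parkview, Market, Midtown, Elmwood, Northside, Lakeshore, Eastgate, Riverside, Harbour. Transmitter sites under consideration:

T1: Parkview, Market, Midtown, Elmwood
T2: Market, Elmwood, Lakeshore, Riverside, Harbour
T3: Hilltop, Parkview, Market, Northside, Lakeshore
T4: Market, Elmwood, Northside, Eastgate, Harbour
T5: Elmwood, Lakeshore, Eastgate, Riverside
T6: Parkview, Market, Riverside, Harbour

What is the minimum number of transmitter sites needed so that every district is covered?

T1, T2, T3, T4 together cover {Hilltop, Parkview, Market, Midtown, Elmwood, Northside, Lakeshore, Eastgate, Riverside, Harbour} — every district.
No 3 of the 6 transmitter sites cover everything (all 20 triples fall short), so 4 is minimum.

4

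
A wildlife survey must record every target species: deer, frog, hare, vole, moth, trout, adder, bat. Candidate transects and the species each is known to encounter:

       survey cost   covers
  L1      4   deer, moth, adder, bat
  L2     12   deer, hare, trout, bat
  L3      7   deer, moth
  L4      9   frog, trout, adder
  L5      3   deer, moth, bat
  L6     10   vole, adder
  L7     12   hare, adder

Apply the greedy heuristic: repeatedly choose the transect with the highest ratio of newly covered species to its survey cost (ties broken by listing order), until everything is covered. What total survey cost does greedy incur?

Pick 1: L1 adds 4 new (deer, moth, adder, bat) at survey cost 4 (ratio 4/4).
Pick 2: L4 adds 2 new (frog, trout) at survey cost 9 (ratio 2/9).
Pick 3: L6 adds 1 new (vole) at survey cost 10 (ratio 1/10).
Pick 4: L2 adds 1 new (hare) at survey cost 12 (ratio 1/12).
Greedy total survey cost: 4 + 9 + 10 + 12 = 35. (The true optimum is 34, so greedy overshoots here.)

35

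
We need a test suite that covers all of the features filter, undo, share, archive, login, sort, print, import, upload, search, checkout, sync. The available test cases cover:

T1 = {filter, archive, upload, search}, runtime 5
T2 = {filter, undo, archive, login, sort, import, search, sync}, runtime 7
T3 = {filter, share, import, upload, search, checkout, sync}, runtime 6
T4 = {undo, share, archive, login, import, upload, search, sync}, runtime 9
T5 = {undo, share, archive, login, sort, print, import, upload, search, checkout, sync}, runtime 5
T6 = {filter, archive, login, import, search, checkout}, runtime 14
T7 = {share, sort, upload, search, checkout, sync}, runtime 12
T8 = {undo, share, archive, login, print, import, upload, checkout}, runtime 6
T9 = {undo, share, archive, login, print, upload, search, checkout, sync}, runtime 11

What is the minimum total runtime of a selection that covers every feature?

10

T1, T5 cover every feature at runtime 5 + 5 = 10.
Any cover uses at least 2 test cases; among all covering selections none totals below 10.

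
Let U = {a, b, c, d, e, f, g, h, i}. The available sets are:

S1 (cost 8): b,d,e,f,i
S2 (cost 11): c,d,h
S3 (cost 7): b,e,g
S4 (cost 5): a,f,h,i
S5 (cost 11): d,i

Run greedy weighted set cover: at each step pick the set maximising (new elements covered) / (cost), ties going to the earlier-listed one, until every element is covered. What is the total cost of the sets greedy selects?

Pick 1: S4 adds 4 new (a, f, h, i) at cost 5 (ratio 4/5).
Pick 2: S3 adds 3 new (b, e, g) at cost 7 (ratio 3/7).
Pick 3: S2 adds 2 new (c, d) at cost 11 (ratio 2/11).
Greedy total cost: 5 + 7 + 11 = 23.

23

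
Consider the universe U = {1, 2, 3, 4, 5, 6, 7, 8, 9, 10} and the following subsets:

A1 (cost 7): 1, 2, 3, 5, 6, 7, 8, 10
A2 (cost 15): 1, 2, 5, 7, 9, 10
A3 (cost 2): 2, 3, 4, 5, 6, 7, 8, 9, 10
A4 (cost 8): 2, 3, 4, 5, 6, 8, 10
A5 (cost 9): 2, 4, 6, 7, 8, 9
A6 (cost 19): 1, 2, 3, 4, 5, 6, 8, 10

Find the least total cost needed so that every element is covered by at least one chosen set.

9

A1, A3 cover every element at cost 7 + 2 = 9.
Any cover uses at least 2 sets; among all covering selections none totals below 9.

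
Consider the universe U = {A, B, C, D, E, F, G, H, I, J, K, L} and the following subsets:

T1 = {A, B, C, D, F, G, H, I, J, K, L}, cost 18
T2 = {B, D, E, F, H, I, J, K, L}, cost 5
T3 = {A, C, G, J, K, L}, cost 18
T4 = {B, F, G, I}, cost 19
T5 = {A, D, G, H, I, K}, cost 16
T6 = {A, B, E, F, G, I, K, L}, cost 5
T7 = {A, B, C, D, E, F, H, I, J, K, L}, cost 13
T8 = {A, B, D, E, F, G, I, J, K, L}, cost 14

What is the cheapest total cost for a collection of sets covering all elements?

18

T6, T7 cover every element at cost 5 + 13 = 18.
Any cover uses at least 2 sets; among all covering selections none totals below 18.
Greedy by coverage-per-cost would pick T2, T6, T7 for 23 — worse than the optimum 18.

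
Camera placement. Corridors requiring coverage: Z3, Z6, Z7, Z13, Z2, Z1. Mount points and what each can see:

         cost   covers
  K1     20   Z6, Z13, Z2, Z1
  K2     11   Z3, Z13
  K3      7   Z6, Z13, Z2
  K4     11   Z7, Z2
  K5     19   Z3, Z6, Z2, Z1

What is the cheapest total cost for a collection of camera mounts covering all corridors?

K3, K4, K5 cover every corridor at cost 7 + 11 + 19 = 37.
Any cover uses at least 3 camera mounts; among all covering selections none totals below 37.

37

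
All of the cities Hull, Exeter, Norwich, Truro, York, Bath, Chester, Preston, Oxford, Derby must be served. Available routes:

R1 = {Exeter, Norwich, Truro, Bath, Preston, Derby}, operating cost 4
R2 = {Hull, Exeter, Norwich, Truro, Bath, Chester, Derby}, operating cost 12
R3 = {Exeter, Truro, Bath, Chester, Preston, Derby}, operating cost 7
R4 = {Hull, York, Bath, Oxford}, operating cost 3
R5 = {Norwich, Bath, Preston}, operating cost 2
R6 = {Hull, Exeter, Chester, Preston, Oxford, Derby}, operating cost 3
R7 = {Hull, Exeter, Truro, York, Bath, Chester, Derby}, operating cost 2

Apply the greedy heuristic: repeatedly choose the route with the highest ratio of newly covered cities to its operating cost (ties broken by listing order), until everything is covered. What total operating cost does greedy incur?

7

Pick 1: R7 adds 7 new (Hull, Exeter, Truro, York, Bath, Chester, Derby) at operating cost 2 (ratio 7/2).
Pick 2: R5 adds 2 new (Norwich, Preston) at operating cost 2 (ratio 2/2).
Pick 3: R4 adds 1 new (Oxford) at operating cost 3 (ratio 1/3).
Greedy total operating cost: 2 + 2 + 3 = 7.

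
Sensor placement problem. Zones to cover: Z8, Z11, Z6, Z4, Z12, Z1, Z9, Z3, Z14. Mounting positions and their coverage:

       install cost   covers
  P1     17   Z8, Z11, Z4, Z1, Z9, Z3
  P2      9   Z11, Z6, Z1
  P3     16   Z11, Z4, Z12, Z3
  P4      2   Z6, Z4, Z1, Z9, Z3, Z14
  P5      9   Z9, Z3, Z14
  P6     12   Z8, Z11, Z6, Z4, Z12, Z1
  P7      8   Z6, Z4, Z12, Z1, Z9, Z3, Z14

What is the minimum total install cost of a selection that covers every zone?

P4, P6 cover every zone at install cost 2 + 12 = 14.
Any cover uses at least 2 sensor positions; among all covering selections none totals below 14.

14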